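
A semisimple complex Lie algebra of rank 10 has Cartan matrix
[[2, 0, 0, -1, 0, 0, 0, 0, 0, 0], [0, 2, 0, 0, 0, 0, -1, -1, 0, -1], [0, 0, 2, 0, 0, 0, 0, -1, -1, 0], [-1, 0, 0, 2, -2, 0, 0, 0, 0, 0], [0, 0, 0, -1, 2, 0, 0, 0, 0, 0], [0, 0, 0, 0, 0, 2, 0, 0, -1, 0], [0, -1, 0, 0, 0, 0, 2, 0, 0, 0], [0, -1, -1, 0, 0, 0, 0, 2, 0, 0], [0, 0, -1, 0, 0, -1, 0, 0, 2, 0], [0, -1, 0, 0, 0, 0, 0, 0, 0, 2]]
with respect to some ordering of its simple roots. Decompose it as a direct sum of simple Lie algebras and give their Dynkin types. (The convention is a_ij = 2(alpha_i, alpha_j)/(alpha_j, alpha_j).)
B_3 (so(7)) + D_7 (so(14))

The diagram associated to this matrix has two connected components: the simple roots {alpha_1, alpha_4, alpha_5} form a chain of 3 nodes with a double edge at one end; the terminal node there is the unique short simple root (B_3), and {alpha_2, alpha_3, alpha_6, alpha_7, alpha_8, alpha_9, alpha_10} form a chain of 5 nodes with a fork of two nodes at one end (D_7). A semisimple Lie algebra decomposes uniquely as the direct sum of simple ideals, one per connected component of its Dynkin diagram, so g ≅ B_3 ⊕ D_7 (dimension 21 + 91 = 112).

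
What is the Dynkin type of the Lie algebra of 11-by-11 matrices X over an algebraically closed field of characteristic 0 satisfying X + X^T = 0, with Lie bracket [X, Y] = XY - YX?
This is so(11) with 11 odd, which has dimension 11(11-1)/2 = 55 and rank (11-1)/2 = 5. In the classification of classical Lie algebras, the orthogonal algebra so(2n+1) in an odd number of variables has type B_n; here n = 5, so the Dynkin diagram is a chain of 5 nodes with a double edge at one end; the terminal node there is the unique short simple root (B_5). Hence the type is B_5.

B5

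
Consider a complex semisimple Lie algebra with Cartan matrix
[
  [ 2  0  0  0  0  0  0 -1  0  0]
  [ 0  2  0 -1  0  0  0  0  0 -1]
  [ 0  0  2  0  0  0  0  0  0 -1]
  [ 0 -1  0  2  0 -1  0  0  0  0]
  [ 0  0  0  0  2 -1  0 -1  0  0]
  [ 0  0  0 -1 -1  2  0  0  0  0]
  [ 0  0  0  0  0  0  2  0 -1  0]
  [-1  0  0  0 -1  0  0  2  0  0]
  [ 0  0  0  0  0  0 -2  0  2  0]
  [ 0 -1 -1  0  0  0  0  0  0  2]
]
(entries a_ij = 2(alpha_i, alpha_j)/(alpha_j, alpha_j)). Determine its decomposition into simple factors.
type A_8 ⊕ type B_2

The diagram associated to this matrix has two connected components: the simple roots {alpha_1, alpha_2, alpha_3, alpha_4, alpha_5, alpha_6, alpha_8, alpha_10} form a chain of 8 nodes with single edges (A_8), and {alpha_7, alpha_9} form a chain of 2 nodes with a double edge at one end; the terminal node there is the unique short simple root (B_2). A semisimple Lie algebra decomposes uniquely as the direct sum of simple ideals, one per connected component of its Dynkin diagram, so g ≅ A_8 ⊕ B_2 (dimension 80 + 10 = 90).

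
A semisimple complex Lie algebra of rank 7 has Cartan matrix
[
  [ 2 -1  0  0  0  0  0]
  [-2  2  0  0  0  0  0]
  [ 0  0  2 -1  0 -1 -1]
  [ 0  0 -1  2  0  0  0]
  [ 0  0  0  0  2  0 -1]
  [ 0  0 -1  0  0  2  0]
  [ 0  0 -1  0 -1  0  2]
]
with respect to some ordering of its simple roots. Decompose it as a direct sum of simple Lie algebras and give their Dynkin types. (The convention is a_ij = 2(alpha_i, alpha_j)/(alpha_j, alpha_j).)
The diagram associated to this matrix has two connected components: the simple roots {alpha_1, alpha_2} form a chain of 2 nodes with a double edge at one end; the terminal node there is the unique short simple root (B_2), and {alpha_3, alpha_4, alpha_5, alpha_6, alpha_7} form a chain of 3 nodes with a fork of two nodes at one end (D_5). A semisimple Lie algebra decomposes uniquely as the direct sum of simple ideals, one per connected component of its Dynkin diagram, so g ≅ B_2 ⊕ D_5 (dimension 10 + 45 = 55).

B_2 + D_5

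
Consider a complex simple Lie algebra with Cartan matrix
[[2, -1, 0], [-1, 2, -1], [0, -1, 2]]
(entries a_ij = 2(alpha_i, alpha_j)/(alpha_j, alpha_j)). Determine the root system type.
A_3 (sl(4))

The matrix has rank 3 with 2's on the diagonal. Reading the off-diagonal entries as Dynkin edges (a single edge where a_ij = a_ji = -1; a double or triple edge where a_ij * a_ji = 2 or 3), the diagram is a chain of 3 nodes with single edges (A_3). One simple-root ordering that puts it in standard form is (alpha_1, alpha_2, alpha_3). So the algebra is type A_3, i.e. sl(4).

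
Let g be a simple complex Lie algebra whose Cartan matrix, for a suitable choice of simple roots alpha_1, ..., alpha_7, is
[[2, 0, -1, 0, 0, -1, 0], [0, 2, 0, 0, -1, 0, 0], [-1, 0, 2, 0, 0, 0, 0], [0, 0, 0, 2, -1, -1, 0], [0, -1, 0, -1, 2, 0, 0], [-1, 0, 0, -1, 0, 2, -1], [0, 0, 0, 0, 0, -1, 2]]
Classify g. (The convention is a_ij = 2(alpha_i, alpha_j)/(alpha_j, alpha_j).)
type E_7

The matrix has rank 7 with 2's on the diagonal. Reading the off-diagonal entries as Dynkin edges (a single edge where a_ij = a_ji = -1; a double or triple edge where a_ij * a_ji = 2 or 3), the diagram is a chain of 6 nodes with one extra node attached to the third node from one end (E_7). One simple-root ordering that puts it in standard form is (alpha_3, alpha_7, alpha_1, alpha_6, alpha_4, alpha_5, alpha_2). So the algebra is type E_7.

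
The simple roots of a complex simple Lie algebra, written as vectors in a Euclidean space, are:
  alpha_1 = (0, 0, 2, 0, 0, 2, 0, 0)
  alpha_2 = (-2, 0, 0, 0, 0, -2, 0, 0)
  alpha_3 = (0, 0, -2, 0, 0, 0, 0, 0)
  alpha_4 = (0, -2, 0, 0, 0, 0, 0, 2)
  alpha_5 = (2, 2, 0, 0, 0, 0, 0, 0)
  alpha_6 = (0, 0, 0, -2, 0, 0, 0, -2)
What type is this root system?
type B_6

Compute the Cartan integers a_ij = 2(alpha_i, alpha_j)/(alpha_j, alpha_j); the resulting 6x6 Cartan matrix is
[[2, -1, -2, 0, 0, 0], [-1, 2, 0, 0, -1, 0], [-1, 0, 2, 0, 0, 0], [0, 0, 0, 2, -1, -1], [0, -1, 0, -1, 2, 0], [0, 0, 0, -1, 0, 2]].
The roots have two lengths (squared-length ratio 2:1); the short ones are alpha_{3}. The associated Dynkin diagram is a chain of 6 nodes with a double edge at one end; the terminal node there is the unique short simple root (B_6), so the type is B_6 (the algebra so(13)).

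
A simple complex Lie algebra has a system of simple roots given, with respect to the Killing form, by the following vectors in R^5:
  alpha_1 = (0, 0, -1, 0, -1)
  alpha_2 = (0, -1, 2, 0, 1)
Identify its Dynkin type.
Compute the Cartan integers a_ij = 2(alpha_i, alpha_j)/(alpha_j, alpha_j); the resulting 2x2 Cartan matrix is
[[2, -1], [-3, 2]].
The roots have two lengths (squared-length ratio 3:1); the short ones are alpha_{1}. The associated Dynkin diagram is two nodes joined by a triple edge (G_2), so the type is G_2.

G2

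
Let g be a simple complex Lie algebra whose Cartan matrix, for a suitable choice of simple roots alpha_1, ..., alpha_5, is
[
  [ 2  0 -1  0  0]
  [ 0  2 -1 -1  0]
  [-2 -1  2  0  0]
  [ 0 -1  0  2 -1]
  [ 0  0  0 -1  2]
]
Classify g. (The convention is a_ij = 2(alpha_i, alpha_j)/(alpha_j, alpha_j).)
B5

The matrix has rank 5 with 2's on the diagonal. Reading the off-diagonal entries as Dynkin edges (a single edge where a_ij = a_ji = -1; a double or triple edge where a_ij * a_ji = 2 or 3), the diagram is a chain of 5 nodes with a double edge at one end; the terminal node there is the unique short simple root (B_5). One simple-root ordering that puts it in standard form is (alpha_5, alpha_4, alpha_2, alpha_3, alpha_1). So the algebra is type B_5, i.e. so(11).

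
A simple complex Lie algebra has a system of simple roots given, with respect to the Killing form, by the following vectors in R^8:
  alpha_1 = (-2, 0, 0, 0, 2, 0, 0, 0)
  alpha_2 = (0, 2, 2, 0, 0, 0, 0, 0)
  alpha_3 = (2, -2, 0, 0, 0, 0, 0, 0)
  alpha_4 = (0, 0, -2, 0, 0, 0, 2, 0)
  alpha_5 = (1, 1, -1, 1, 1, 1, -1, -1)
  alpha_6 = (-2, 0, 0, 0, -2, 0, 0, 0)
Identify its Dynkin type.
Compute the Cartan integers a_ij = 2(alpha_i, alpha_j)/(alpha_j, alpha_j); the resulting 6x6 Cartan matrix is
[[2, 0, -1, 0, 0, 0], [0, 2, -1, -1, 0, 0], [-1, -1, 2, 0, 0, -1], [0, -1, 0, 2, 0, 0], [0, 0, 0, 0, 2, -1], [0, 0, -1, 0, -1, 2]].
All simple roots have the same length, so the diagram is simply laced. The associated Dynkin diagram is a chain of 5 nodes with one extra node attached to the third node from one end (E_6), so the type is E_6.

E_6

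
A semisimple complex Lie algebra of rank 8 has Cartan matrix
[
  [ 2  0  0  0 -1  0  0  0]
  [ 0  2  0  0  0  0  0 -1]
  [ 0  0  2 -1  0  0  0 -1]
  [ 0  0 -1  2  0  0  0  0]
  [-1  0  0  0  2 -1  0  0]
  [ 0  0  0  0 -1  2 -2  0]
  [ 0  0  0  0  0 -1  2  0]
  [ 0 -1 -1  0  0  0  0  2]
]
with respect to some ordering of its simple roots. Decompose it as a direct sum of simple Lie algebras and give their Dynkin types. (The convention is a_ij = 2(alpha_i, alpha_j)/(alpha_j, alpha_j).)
type A_4 + type B_4

The diagram associated to this matrix has two connected components: the simple roots {alpha_2, alpha_3, alpha_4, alpha_8} form a chain of 4 nodes with single edges (A_4), and {alpha_1, alpha_5, alpha_6, alpha_7} form a chain of 4 nodes with a double edge at one end; the terminal node there is the unique short simple root (B_4). A semisimple Lie algebra decomposes uniquely as the direct sum of simple ideals, one per connected component of its Dynkin diagram, so g ≅ A_4 ⊕ B_4 (dimension 24 + 36 = 60).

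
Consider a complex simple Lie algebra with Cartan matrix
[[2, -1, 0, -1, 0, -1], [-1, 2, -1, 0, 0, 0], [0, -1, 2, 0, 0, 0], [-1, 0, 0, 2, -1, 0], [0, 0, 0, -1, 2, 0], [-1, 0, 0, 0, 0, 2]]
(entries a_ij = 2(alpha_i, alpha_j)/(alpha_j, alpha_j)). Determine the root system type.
type E_6

The matrix has rank 6 with 2's on the diagonal. Reading the off-diagonal entries as Dynkin edges (a single edge where a_ij = a_ji = -1; a double or triple edge where a_ij * a_ji = 2 or 3), the diagram is a chain of 5 nodes with one extra node attached to the third node from one end (E_6). One simple-root ordering that puts it in standard form is (alpha_5, alpha_6, alpha_4, alpha_1, alpha_2, alpha_3). So the algebra is type E_6.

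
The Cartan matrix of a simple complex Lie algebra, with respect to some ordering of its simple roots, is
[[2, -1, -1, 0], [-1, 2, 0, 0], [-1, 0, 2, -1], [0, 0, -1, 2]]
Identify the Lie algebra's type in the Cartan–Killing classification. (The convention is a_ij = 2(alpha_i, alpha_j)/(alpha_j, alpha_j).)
The matrix has rank 4 with 2's on the diagonal. Reading the off-diagonal entries as Dynkin edges (a single edge where a_ij = a_ji = -1; a double or triple edge where a_ij * a_ji = 2 or 3), the diagram is a chain of 4 nodes with single edges (A_4). One simple-root ordering that puts it in standard form is (alpha_4, alpha_3, alpha_1, alpha_2). So the algebra is type A_4, i.e. sl(5).

type A_4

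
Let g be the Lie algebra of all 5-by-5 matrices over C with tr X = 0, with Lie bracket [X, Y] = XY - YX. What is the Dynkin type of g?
type A_4

This is sl(5), which has dimension 5^2 - 1 = 24 and rank 5 - 1 = 4 (a Cartan subalgebra is the diagonal traceless matrices). In the classification of classical Lie algebras, the special linear algebra sl(n+1) has type A_n; here n = 4, so the Dynkin diagram is a chain of 4 nodes with single edges (A_4). Hence the type is A_4.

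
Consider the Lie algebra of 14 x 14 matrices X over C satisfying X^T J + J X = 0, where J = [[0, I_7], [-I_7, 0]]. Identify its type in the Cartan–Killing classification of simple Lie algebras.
This is sp(14), which has dimension 14(14+1)/2 = 105 and rank 14/2 = 7. In the classification of classical Lie algebras, the symplectic algebra sp(2n) has type C_n; here n = 7, so the Dynkin diagram is a chain of 7 nodes with a double edge at one end; the terminal node there is the unique long simple root (C_7). Hence the type is C_7.

type C_7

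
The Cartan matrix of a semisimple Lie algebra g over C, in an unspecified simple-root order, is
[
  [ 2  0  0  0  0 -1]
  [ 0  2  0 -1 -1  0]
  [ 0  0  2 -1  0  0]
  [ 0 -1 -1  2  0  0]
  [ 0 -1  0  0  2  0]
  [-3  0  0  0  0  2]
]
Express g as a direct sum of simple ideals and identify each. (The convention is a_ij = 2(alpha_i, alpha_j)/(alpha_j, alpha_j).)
The diagram associated to this matrix has two connected components: the simple roots {alpha_2, alpha_3, alpha_4, alpha_5} form a chain of 4 nodes with single edges (A_4), and {alpha_1, alpha_6} form two nodes joined by a triple edge (G_2). A semisimple Lie algebra decomposes uniquely as the direct sum of simple ideals, one per connected component of its Dynkin diagram, so g ≅ A_4 ⊕ G_2 (dimension 24 + 14 = 38).

A_4 (sl(5)) + G_2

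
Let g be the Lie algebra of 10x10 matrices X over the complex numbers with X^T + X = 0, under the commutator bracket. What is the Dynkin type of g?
D_5 (so(10))

This is so(10) with 10 even, which has dimension 10(10-1)/2 = 45 and rank 10/2 = 5. In the classification of classical Lie algebras, the orthogonal algebra so(2n) in an even number of variables has type D_n; here n = 5, so the Dynkin diagram is a chain of 3 nodes with a fork of two nodes at one end (D_5). Hence the type is D_5.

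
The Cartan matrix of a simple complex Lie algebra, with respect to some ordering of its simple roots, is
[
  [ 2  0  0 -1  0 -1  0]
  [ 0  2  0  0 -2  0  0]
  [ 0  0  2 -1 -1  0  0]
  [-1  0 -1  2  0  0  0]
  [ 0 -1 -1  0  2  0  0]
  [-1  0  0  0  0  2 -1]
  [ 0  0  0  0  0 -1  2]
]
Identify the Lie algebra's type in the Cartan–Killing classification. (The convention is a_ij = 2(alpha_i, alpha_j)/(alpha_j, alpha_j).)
The matrix has rank 7 with 2's on the diagonal. Reading the off-diagonal entries as Dynkin edges (a single edge where a_ij = a_ji = -1; a double or triple edge where a_ij * a_ji = 2 or 3), the diagram is a chain of 7 nodes with a double edge at one end; the terminal node there is the unique long simple root (C_7). One simple-root ordering that puts it in standard form is (alpha_7, alpha_6, alpha_1, alpha_4, alpha_3, alpha_5, alpha_2). So the algebra is type C_7, i.e. sp(14).

C_7 (sp(14))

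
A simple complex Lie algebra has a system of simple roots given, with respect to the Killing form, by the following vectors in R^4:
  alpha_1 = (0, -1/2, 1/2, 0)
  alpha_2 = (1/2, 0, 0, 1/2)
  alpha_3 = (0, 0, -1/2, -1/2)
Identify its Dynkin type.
A_3

Compute the Cartan integers a_ij = 2(alpha_i, alpha_j)/(alpha_j, alpha_j); the resulting 3x3 Cartan matrix is
[[2, 0, -1], [0, 2, -1], [-1, -1, 2]].
All simple roots have the same length, so the diagram is simply laced. The associated Dynkin diagram is a chain of 3 nodes with single edges (A_3), so the type is A_3 (the algebra sl(4)).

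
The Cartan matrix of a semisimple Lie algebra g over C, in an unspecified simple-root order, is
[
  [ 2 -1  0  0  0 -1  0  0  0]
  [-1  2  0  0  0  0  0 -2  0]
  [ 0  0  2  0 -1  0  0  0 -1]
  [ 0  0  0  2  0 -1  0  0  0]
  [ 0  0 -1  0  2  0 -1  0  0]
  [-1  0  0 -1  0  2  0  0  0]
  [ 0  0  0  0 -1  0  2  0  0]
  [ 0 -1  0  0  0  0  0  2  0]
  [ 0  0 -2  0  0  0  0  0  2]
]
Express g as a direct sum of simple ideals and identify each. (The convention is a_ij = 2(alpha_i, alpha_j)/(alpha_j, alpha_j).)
B_5 ⊕ C_4

The diagram associated to this matrix has two connected components: the simple roots {alpha_1, alpha_2, alpha_4, alpha_6, alpha_8} form a chain of 5 nodes with a double edge at one end; the terminal node there is the unique short simple root (B_5), and {alpha_3, alpha_5, alpha_7, alpha_9} form a chain of 4 nodes with a double edge at one end; the terminal node there is the unique long simple root (C_4). A semisimple Lie algebra decomposes uniquely as the direct sum of simple ideals, one per connected component of its Dynkin diagram, so g ≅ B_5 ⊕ C_4 (dimension 55 + 36 = 91).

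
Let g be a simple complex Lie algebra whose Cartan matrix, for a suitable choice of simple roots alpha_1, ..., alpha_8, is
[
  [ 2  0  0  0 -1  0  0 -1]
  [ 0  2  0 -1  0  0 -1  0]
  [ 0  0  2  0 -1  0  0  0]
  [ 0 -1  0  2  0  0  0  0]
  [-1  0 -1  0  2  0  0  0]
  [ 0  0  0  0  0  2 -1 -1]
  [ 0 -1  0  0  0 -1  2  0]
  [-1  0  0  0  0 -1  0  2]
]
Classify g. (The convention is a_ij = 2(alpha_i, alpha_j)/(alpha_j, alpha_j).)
The matrix has rank 8 with 2's on the diagonal. Reading the off-diagonal entries as Dynkin edges (a single edge where a_ij = a_ji = -1; a double or triple edge where a_ij * a_ji = 2 or 3), the diagram is a chain of 8 nodes with single edges (A_8). One simple-root ordering that puts it in standard form is (alpha_3, alpha_5, alpha_1, alpha_8, alpha_6, alpha_7, alpha_2, alpha_4). So the algebra is type A_8, i.e. sl(9).

A_8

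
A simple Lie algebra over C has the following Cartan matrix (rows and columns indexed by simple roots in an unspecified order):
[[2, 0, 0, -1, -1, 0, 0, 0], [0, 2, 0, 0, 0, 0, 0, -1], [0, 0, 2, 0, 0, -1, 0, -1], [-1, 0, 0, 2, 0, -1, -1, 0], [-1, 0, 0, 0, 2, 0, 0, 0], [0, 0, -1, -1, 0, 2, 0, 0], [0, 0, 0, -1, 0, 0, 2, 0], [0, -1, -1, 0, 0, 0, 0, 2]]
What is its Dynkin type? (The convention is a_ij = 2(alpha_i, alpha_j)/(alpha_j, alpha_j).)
E_8

The matrix has rank 8 with 2's on the diagonal. Reading the off-diagonal entries as Dynkin edges (a single edge where a_ij = a_ji = -1; a double or triple edge where a_ij * a_ji = 2 or 3), the diagram is a chain of 7 nodes with one extra node attached to the third node from one end (E_8). One simple-root ordering that puts it in standard form is (alpha_5, alpha_7, alpha_1, alpha_4, alpha_6, alpha_3, alpha_8, alpha_2). So the algebra is type E_8.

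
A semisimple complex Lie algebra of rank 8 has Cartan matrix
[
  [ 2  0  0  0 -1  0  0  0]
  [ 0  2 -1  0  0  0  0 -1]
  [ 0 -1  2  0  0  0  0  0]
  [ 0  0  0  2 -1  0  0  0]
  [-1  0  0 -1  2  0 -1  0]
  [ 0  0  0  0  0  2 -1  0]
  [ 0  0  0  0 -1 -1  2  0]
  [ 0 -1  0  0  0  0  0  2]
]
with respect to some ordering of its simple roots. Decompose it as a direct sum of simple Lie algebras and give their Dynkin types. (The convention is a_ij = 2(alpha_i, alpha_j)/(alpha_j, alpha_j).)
The diagram associated to this matrix has two connected components: the simple roots {alpha_2, alpha_3, alpha_8} form a chain of 3 nodes with single edges (A_3), and {alpha_1, alpha_4, alpha_5, alpha_6, alpha_7} form a chain of 3 nodes with a fork of two nodes at one end (D_5). A semisimple Lie algebra decomposes uniquely as the direct sum of simple ideals, one per connected component of its Dynkin diagram, so g ≅ A_3 ⊕ D_5 (dimension 15 + 45 = 60).

type A_3 + type D_5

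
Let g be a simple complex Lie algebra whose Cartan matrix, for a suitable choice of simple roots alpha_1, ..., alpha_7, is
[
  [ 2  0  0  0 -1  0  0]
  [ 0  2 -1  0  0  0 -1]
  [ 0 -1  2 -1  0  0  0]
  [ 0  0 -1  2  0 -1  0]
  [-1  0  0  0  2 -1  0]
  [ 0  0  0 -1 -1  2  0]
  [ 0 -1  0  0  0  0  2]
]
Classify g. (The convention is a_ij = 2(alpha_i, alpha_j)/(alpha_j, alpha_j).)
The matrix has rank 7 with 2's on the diagonal. Reading the off-diagonal entries as Dynkin edges (a single edge where a_ij = a_ji = -1; a double or triple edge where a_ij * a_ji = 2 or 3), the diagram is a chain of 7 nodes with single edges (A_7). One simple-root ordering that puts it in standard form is (alpha_1, alpha_5, alpha_6, alpha_4, alpha_3, alpha_2, alpha_7). So the algebra is type A_7, i.e. sl(8).

A_7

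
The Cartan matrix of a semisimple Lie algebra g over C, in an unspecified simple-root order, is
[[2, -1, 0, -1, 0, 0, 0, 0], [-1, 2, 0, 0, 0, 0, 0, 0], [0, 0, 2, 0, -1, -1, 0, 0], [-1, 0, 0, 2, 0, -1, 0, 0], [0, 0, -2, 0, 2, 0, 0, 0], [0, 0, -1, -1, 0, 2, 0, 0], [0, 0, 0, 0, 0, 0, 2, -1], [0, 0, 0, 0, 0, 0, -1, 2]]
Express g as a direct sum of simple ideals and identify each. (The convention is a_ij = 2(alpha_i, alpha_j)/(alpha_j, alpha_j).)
The diagram associated to this matrix has two connected components: the simple roots {alpha_7, alpha_8} form a chain of 2 nodes with single edges (A_2), and {alpha_1, alpha_2, alpha_3, alpha_4, alpha_5, alpha_6} form a chain of 6 nodes with a double edge at one end; the terminal node there is the unique long simple root (C_6). A semisimple Lie algebra decomposes uniquely as the direct sum of simple ideals, one per connected component of its Dynkin diagram, so g ≅ A_2 ⊕ C_6 (dimension 8 + 78 = 86).

A_2 (sl(3)) + C_6 (sp(12))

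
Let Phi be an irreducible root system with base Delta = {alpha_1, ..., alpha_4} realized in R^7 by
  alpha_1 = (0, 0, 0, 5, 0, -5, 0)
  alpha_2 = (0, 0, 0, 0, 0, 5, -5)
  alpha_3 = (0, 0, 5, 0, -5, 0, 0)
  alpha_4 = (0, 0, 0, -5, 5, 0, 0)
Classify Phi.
Compute the Cartan integers a_ij = 2(alpha_i, alpha_j)/(alpha_j, alpha_j); the resulting 4x4 Cartan matrix is
[[2, -1, 0, -1], [-1, 2, 0, 0], [0, 0, 2, -1], [-1, 0, -1, 2]].
All simple roots have the same length, so the diagram is simply laced. The associated Dynkin diagram is a chain of 4 nodes with single edges (A_4), so the type is A_4 (the algebra sl(5)).

A_4 (sl(5))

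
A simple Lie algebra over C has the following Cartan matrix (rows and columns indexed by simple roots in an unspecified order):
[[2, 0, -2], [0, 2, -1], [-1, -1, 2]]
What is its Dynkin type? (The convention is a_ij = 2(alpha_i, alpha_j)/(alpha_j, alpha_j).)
type C_3

The matrix has rank 3 with 2's on the diagonal. Reading the off-diagonal entries as Dynkin edges (a single edge where a_ij = a_ji = -1; a double or triple edge where a_ij * a_ji = 2 or 3), the diagram is a chain of 3 nodes with a double edge at one end; the terminal node there is the unique long simple root (C_3). One simple-root ordering that puts it in standard form is (alpha_2, alpha_3, alpha_1). So the algebra is type C_3, i.e. sp(6).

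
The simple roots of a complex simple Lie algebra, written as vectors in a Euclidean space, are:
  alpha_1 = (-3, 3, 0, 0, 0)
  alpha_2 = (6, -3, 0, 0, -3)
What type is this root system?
Compute the Cartan integers a_ij = 2(alpha_i, alpha_j)/(alpha_j, alpha_j); the resulting 2x2 Cartan matrix is
[[2, -1], [-3, 2]].
The roots have two lengths (squared-length ratio 3:1); the short ones are alpha_{1}. The associated Dynkin diagram is two nodes joined by a triple edge (G_2), so the type is G_2.

G_2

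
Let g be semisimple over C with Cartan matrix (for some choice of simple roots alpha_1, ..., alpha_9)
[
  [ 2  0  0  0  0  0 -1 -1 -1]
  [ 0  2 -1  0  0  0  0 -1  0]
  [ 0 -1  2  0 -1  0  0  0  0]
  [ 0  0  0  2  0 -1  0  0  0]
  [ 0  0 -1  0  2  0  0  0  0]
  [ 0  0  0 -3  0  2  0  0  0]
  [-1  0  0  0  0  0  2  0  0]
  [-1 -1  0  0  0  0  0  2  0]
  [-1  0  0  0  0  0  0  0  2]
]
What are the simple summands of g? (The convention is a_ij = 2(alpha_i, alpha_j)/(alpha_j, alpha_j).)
D_7 (so(14)) ⊕ G_2

The diagram associated to this matrix has two connected components: the simple roots {alpha_1, alpha_2, alpha_3, alpha_5, alpha_7, alpha_8, alpha_9} form a chain of 5 nodes with a fork of two nodes at one end (D_7), and {alpha_4, alpha_6} form two nodes joined by a triple edge (G_2). A semisimple Lie algebra decomposes uniquely as the direct sum of simple ideals, one per connected component of its Dynkin diagram, so g ≅ D_7 ⊕ G_2 (dimension 91 + 14 = 105).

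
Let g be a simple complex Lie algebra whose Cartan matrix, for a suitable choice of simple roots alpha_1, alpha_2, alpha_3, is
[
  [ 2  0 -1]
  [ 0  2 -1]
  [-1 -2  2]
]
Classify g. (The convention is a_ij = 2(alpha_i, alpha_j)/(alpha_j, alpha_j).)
The matrix has rank 3 with 2's on the diagonal. Reading the off-diagonal entries as Dynkin edges (a single edge where a_ij = a_ji = -1; a double or triple edge where a_ij * a_ji = 2 or 3), the diagram is a chain of 3 nodes with a double edge at one end; the terminal node there is the unique short simple root (B_3). One simple-root ordering that puts it in standard form is (alpha_1, alpha_3, alpha_2). So the algebra is type B_3, i.e. so(7).

type B_3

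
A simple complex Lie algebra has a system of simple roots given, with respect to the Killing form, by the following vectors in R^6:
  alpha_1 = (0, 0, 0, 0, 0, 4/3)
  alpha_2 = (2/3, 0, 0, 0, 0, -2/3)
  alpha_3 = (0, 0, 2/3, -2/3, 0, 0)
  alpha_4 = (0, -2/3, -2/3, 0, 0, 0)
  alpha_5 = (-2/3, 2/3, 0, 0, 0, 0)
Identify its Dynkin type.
Compute the Cartan integers a_ij = 2(alpha_i, alpha_j)/(alpha_j, alpha_j); the resulting 5x5 Cartan matrix is
[[2, -2, 0, 0, 0], [-1, 2, 0, 0, -1], [0, 0, 2, -1, 0], [0, 0, -1, 2, -1], [0, -1, 0, -1, 2]].
The roots have two lengths (squared-length ratio 2:1); the short ones are alpha_{2,3,4,5}. The associated Dynkin diagram is a chain of 5 nodes with a double edge at one end; the terminal node there is the unique long simple root (C_5), so the type is C_5 (the algebra sp(10)).

C_5 (sp(10))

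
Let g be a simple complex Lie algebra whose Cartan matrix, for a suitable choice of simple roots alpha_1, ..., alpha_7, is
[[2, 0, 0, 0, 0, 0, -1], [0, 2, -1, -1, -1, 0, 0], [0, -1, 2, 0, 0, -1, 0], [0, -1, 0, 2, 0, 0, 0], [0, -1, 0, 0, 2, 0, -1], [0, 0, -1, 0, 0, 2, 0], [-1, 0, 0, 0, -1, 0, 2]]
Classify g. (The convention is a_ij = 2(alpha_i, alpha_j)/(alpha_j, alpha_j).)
The matrix has rank 7 with 2's on the diagonal. Reading the off-diagonal entries as Dynkin edges (a single edge where a_ij = a_ji = -1; a double or triple edge where a_ij * a_ji = 2 or 3), the diagram is a chain of 6 nodes with one extra node attached to the third node from one end (E_7). One simple-root ordering that puts it in standard form is (alpha_6, alpha_4, alpha_3, alpha_2, alpha_5, alpha_7, alpha_1). So the algebra is type E_7.

E_7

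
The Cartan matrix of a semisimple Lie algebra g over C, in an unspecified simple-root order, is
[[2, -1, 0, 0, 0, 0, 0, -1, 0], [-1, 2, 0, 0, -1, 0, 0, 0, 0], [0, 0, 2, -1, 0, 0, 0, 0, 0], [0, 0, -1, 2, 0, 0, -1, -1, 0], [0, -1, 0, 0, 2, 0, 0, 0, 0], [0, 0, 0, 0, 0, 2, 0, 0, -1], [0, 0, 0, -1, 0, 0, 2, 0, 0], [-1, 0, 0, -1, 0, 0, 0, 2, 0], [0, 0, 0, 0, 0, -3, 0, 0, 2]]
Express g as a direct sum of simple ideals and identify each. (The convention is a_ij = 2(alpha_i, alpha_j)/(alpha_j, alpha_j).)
The diagram associated to this matrix has two connected components: the simple roots {alpha_1, alpha_2, alpha_3, alpha_4, alpha_5, alpha_7, alpha_8} form a chain of 5 nodes with a fork of two nodes at one end (D_7), and {alpha_6, alpha_9} form two nodes joined by a triple edge (G_2). A semisimple Lie algebra decomposes uniquely as the direct sum of simple ideals, one per connected component of its Dynkin diagram, so g ≅ D_7 ⊕ G_2 (dimension 91 + 14 = 105).

type D_7 + type G_2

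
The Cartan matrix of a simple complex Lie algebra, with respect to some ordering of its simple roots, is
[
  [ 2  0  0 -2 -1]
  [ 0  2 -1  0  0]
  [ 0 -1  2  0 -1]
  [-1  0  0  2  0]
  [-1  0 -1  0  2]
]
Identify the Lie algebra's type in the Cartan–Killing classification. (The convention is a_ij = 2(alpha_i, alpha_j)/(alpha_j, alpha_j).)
B_5 (so(11))

The matrix has rank 5 with 2's on the diagonal. Reading the off-diagonal entries as Dynkin edges (a single edge where a_ij = a_ji = -1; a double or triple edge where a_ij * a_ji = 2 or 3), the diagram is a chain of 5 nodes with a double edge at one end; the terminal node there is the unique short simple root (B_5). One simple-root ordering that puts it in standard form is (alpha_2, alpha_3, alpha_5, alpha_1, alpha_4). So the algebra is type B_5, i.e. so(11).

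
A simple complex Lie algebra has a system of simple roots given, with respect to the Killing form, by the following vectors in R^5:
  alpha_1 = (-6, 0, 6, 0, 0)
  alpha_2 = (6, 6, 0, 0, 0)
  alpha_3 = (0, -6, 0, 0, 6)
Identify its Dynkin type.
type A_3

Compute the Cartan integers a_ij = 2(alpha_i, alpha_j)/(alpha_j, alpha_j); the resulting 3x3 Cartan matrix is
[[2, -1, 0], [-1, 2, -1], [0, -1, 2]].
All simple roots have the same length, so the diagram is simply laced. The associated Dynkin diagram is a chain of 3 nodes with single edges (A_3), so the type is A_3 (the algebra sl(4)).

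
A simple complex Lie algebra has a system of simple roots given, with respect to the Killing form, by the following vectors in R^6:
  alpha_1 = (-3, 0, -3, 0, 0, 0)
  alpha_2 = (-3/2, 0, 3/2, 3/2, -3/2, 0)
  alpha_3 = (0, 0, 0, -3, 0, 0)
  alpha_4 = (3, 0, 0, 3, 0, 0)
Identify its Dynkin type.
Compute the Cartan integers a_ij = 2(alpha_i, alpha_j)/(alpha_j, alpha_j); the resulting 4x4 Cartan matrix is
[[2, 0, 0, -1], [0, 2, -1, 0], [0, -1, 2, -1], [-1, 0, -2, 2]].
The roots have two lengths (squared-length ratio 2:1); the short ones are alpha_{2,3}. The associated Dynkin diagram is a chain of 4 nodes with a double edge between the middle two (F_4), so the type is F_4.

type F_4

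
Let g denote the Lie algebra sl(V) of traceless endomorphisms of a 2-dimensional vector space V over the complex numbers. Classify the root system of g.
This is sl(2), which has dimension 2^2 - 1 = 3 and rank 2 - 1 = 1 (a Cartan subalgebra is the diagonal traceless matrices). In the classification of classical Lie algebras, the special linear algebra sl(n+1) has type A_n; here n = 1, so the Dynkin diagram is a chain of 1 nodes with single edges (A_1). Hence the type is A_1.

type A_1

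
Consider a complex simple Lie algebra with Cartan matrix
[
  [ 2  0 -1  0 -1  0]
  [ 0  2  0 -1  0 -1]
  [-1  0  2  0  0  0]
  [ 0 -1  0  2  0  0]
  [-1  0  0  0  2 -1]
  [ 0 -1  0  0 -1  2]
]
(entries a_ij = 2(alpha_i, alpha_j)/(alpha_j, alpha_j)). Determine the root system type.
The matrix has rank 6 with 2's on the diagonal. Reading the off-diagonal entries as Dynkin edges (a single edge where a_ij = a_ji = -1; a double or triple edge where a_ij * a_ji = 2 or 3), the diagram is a chain of 6 nodes with single edges (A_6). One simple-root ordering that puts it in standard form is (alpha_4, alpha_2, alpha_6, alpha_5, alpha_1, alpha_3). So the algebra is type A_6, i.e. sl(7).

type A_6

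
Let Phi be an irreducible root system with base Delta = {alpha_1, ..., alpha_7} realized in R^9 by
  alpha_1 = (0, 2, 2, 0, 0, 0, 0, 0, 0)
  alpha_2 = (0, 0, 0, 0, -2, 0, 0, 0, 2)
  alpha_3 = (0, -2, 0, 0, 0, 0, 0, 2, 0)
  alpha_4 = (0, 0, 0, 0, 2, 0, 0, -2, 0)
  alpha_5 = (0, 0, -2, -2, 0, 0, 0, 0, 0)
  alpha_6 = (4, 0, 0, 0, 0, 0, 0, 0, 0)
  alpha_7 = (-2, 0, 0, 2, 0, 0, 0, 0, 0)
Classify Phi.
Compute the Cartan integers a_ij = 2(alpha_i, alpha_j)/(alpha_j, alpha_j); the resulting 7x7 Cartan matrix is
[[2, 0, -1, 0, -1, 0, 0], [0, 2, 0, -1, 0, 0, 0], [-1, 0, 2, -1, 0, 0, 0], [0, -1, -1, 2, 0, 0, 0], [-1, 0, 0, 0, 2, 0, -1], [0, 0, 0, 0, 0, 2, -2], [0, 0, 0, 0, -1, -1, 2]].
The roots have two lengths (squared-length ratio 2:1); the short ones are alpha_{1,2,3,4,5,7}. The associated Dynkin diagram is a chain of 7 nodes with a double edge at one end; the terminal node there is the unique long simple root (C_7), so the type is C_7 (the algebra sp(14)).

C7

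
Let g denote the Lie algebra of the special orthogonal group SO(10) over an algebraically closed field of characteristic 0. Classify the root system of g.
type D_5

This is so(10) with 10 even, which has dimension 10(10-1)/2 = 45 and rank 10/2 = 5. In the classification of classical Lie algebras, the orthogonal algebra so(2n) in an even number of variables has type D_n; here n = 5, so the Dynkin diagram is a chain of 3 nodes with a fork of two nodes at one end (D_5). Hence the type is D_5.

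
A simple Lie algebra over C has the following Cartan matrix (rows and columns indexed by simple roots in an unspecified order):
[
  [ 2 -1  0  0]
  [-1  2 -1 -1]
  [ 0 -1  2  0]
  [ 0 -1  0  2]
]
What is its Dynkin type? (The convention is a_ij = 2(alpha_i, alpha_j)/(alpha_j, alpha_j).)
The matrix has rank 4 with 2's on the diagonal. Reading the off-diagonal entries as Dynkin edges (a single edge where a_ij = a_ji = -1; a double or triple edge where a_ij * a_ji = 2 or 3), the diagram is a chain of 2 nodes with a fork of two nodes at one end (D_4). One simple-root ordering that puts it in standard form is (alpha_1, alpha_2, alpha_4, alpha_3). So the algebra is type D_4, i.e. so(8).

D_4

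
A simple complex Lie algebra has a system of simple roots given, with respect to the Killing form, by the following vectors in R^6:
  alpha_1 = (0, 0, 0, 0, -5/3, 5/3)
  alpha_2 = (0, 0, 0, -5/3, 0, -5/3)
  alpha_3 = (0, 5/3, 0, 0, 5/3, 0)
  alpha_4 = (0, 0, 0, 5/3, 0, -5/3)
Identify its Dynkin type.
D4

Compute the Cartan integers a_ij = 2(alpha_i, alpha_j)/(alpha_j, alpha_j); the resulting 4x4 Cartan matrix is
[[2, -1, -1, -1], [-1, 2, 0, 0], [-1, 0, 2, 0], [-1, 0, 0, 2]].
All simple roots have the same length, so the diagram is simply laced. The associated Dynkin diagram is a chain of 2 nodes with a fork of two nodes at one end (D_4), so the type is D_4 (the algebra so(8)).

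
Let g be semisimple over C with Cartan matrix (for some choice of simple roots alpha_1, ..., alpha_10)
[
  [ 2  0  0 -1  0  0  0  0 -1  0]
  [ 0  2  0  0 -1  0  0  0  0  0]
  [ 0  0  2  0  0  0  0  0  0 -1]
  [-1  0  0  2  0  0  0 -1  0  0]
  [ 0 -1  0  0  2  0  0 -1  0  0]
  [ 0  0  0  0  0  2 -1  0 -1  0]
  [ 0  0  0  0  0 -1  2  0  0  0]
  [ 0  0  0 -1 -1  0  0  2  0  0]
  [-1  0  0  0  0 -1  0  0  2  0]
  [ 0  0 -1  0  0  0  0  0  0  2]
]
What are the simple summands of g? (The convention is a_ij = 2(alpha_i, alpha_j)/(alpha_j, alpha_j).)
A_2 (sl(3)) ⊕ A_8 (sl(9))

The diagram associated to this matrix has two connected components: the simple roots {alpha_3, alpha_10} form a chain of 2 nodes with single edges (A_2), and {alpha_1, alpha_2, alpha_4, alpha_5, alpha_6, alpha_7, alpha_8, alpha_9} form a chain of 8 nodes with single edges (A_8). A semisimple Lie algebra decomposes uniquely as the direct sum of simple ideals, one per connected component of its Dynkin diagram, so g ≅ A_2 ⊕ A_8 (dimension 8 + 80 = 88).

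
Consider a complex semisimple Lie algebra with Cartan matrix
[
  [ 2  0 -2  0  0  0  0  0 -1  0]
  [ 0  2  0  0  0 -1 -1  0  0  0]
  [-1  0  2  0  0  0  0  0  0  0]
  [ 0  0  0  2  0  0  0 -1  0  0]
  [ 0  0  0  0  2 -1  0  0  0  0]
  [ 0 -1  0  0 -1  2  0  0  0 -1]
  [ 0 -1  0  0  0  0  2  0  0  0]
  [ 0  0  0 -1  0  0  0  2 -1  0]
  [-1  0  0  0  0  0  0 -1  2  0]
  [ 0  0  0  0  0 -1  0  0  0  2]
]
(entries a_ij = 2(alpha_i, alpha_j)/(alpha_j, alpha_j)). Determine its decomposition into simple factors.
type B_5 + type D_5

The diagram associated to this matrix has two connected components: the simple roots {alpha_1, alpha_3, alpha_4, alpha_8, alpha_9} form a chain of 5 nodes with a double edge at one end; the terminal node there is the unique short simple root (B_5), and {alpha_2, alpha_5, alpha_6, alpha_7, alpha_10} form a chain of 3 nodes with a fork of two nodes at one end (D_5). A semisimple Lie algebra decomposes uniquely as the direct sum of simple ideals, one per connected component of its Dynkin diagram, so g ≅ B_5 ⊕ D_5 (dimension 55 + 45 = 100).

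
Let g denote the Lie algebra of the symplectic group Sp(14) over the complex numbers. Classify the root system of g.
type C_7

This is sp(14), which has dimension 14(14+1)/2 = 105 and rank 14/2 = 7. In the classification of classical Lie algebras, the symplectic algebra sp(2n) has type C_n; here n = 7, so the Dynkin diagram is a chain of 7 nodes with a double edge at one end; the terminal node there is the unique long simple root (C_7). Hence the type is C_7.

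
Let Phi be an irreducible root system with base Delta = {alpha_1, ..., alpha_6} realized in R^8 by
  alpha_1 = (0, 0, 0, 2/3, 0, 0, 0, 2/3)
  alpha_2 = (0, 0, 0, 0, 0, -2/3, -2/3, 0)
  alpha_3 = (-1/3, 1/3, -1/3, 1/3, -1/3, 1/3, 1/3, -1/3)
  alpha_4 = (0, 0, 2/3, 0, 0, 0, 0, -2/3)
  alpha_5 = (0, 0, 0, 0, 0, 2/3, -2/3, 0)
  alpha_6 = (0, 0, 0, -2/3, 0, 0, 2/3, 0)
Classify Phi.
type E_6

Compute the Cartan integers a_ij = 2(alpha_i, alpha_j)/(alpha_j, alpha_j); the resulting 6x6 Cartan matrix is
[[2, 0, 0, -1, 0, -1], [0, 2, -1, 0, 0, -1], [0, -1, 2, 0, 0, 0], [-1, 0, 0, 2, 0, 0], [0, 0, 0, 0, 2, -1], [-1, -1, 0, 0, -1, 2]].
All simple roots have the same length, so the diagram is simply laced. The associated Dynkin diagram is a chain of 5 nodes with one extra node attached to the third node from one end (E_6), so the type is E_6.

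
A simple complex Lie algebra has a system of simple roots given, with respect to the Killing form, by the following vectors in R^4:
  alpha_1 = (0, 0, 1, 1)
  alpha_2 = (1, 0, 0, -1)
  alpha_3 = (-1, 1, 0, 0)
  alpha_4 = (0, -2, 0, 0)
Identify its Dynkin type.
type C_4

Compute the Cartan integers a_ij = 2(alpha_i, alpha_j)/(alpha_j, alpha_j); the resulting 4x4 Cartan matrix is
[[2, -1, 0, 0], [-1, 2, -1, 0], [0, -1, 2, -1], [0, 0, -2, 2]].
The roots have two lengths (squared-length ratio 2:1); the short ones are alpha_{1,2,3}. The associated Dynkin diagram is a chain of 4 nodes with a double edge at one end; the terminal node there is the unique long simple root (C_4), so the type is C_4 (the algebra sp(8)).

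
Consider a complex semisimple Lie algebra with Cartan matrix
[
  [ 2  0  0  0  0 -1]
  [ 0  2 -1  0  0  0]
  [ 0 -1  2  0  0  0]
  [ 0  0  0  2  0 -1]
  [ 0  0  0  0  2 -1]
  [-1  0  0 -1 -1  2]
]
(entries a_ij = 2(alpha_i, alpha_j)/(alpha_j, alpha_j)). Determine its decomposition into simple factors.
A_2 ⊕ D_4

The diagram associated to this matrix has two connected components: the simple roots {alpha_2, alpha_3} form a chain of 2 nodes with single edges (A_2), and {alpha_1, alpha_4, alpha_5, alpha_6} form a chain of 2 nodes with a fork of two nodes at one end (D_4). A semisimple Lie algebra decomposes uniquely as the direct sum of simple ideals, one per connected component of its Dynkin diagram, so g ≅ A_2 ⊕ D_4 (dimension 8 + 28 = 36).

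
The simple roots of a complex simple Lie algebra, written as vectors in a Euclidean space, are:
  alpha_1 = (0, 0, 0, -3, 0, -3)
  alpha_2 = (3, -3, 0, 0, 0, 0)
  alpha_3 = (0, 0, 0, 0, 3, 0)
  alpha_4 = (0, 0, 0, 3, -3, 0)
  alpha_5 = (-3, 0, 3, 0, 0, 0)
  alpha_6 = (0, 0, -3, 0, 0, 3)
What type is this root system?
type B_6

Compute the Cartan integers a_ij = 2(alpha_i, alpha_j)/(alpha_j, alpha_j); the resulting 6x6 Cartan matrix is
[[2, 0, 0, -1, 0, -1], [0, 2, 0, 0, -1, 0], [0, 0, 2, -1, 0, 0], [-1, 0, -2, 2, 0, 0], [0, -1, 0, 0, 2, -1], [-1, 0, 0, 0, -1, 2]].
The roots have two lengths (squared-length ratio 2:1); the short ones are alpha_{3}. The associated Dynkin diagram is a chain of 6 nodes with a double edge at one end; the terminal node there is the unique short simple root (B_6), so the type is B_6 (the algebra so(13)).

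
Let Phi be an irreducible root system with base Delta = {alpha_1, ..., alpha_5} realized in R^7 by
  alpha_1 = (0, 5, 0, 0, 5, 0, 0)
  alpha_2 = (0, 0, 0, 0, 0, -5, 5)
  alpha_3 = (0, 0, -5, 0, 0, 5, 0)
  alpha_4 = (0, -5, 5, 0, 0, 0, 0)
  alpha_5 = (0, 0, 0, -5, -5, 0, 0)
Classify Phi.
type A_5

Compute the Cartan integers a_ij = 2(alpha_i, alpha_j)/(alpha_j, alpha_j); the resulting 5x5 Cartan matrix is
[[2, 0, 0, -1, -1], [0, 2, -1, 0, 0], [0, -1, 2, -1, 0], [-1, 0, -1, 2, 0], [-1, 0, 0, 0, 2]].
All simple roots have the same length, so the diagram is simply laced. The associated Dynkin diagram is a chain of 5 nodes with single edges (A_5), so the type is A_5 (the algebra sl(6)).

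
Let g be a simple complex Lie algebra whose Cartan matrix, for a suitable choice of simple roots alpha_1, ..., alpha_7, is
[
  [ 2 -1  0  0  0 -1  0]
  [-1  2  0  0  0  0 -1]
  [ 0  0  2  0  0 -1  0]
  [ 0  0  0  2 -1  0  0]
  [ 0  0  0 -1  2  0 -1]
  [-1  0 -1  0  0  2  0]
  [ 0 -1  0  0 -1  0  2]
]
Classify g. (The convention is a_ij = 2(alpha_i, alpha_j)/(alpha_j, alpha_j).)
The matrix has rank 7 with 2's on the diagonal. Reading the off-diagonal entries as Dynkin edges (a single edge where a_ij = a_ji = -1; a double or triple edge where a_ij * a_ji = 2 or 3), the diagram is a chain of 7 nodes with single edges (A_7). One simple-root ordering that puts it in standard form is (alpha_3, alpha_6, alpha_1, alpha_2, alpha_7, alpha_5, alpha_4). So the algebra is type A_7, i.e. sl(8).

A_7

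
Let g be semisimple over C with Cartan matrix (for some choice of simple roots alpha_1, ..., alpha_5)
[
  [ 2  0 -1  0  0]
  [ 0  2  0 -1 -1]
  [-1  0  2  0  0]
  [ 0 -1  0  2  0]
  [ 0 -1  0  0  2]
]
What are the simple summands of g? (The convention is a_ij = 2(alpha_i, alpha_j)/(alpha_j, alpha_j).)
A2 ⊕ A3

The diagram associated to this matrix has two connected components: the simple roots {alpha_1, alpha_3} form a chain of 2 nodes with single edges (A_2), and {alpha_2, alpha_4, alpha_5} form a chain of 3 nodes with single edges (A_3). A semisimple Lie algebra decomposes uniquely as the direct sum of simple ideals, one per connected component of its Dynkin diagram, so g ≅ A_2 ⊕ A_3 (dimension 8 + 15 = 23).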